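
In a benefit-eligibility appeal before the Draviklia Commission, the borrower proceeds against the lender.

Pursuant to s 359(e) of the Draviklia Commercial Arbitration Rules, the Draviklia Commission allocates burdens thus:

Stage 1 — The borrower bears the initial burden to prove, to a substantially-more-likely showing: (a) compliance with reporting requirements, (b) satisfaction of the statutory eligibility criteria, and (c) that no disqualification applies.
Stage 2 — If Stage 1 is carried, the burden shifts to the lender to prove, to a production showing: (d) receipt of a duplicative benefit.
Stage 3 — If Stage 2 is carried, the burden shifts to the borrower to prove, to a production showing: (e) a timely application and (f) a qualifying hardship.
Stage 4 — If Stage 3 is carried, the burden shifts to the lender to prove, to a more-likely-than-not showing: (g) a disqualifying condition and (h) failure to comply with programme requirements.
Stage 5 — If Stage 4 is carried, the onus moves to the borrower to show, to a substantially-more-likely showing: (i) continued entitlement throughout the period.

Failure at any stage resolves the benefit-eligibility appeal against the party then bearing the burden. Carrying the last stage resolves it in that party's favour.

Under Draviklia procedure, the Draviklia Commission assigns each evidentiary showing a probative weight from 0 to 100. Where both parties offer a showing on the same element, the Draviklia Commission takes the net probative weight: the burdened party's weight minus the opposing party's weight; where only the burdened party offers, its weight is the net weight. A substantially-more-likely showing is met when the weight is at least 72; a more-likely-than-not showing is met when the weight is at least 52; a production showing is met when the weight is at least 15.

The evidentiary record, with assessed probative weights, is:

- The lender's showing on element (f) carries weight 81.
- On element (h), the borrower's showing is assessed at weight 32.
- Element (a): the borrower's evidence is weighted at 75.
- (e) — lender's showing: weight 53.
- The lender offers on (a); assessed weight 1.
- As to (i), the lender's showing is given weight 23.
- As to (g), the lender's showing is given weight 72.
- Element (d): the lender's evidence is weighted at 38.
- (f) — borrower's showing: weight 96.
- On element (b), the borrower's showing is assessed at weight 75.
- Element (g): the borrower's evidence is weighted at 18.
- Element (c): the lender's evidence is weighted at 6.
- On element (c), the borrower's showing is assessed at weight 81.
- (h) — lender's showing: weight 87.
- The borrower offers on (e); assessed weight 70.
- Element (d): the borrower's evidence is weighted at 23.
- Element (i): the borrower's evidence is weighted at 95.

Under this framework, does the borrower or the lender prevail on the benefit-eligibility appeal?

borrower

Stage 1 — burden on borrower; standard: a substantially-more-likely showing (weight is at least 72).
    (a): 75 − 1 = 74 ≥ 72 [met]
    (b): 75 ≥ 72 [met]
    (c): 81 − 6 = 75 ≥ 72 [met]
  Stage 1 is satisfied; the onus moves to the lender.
Stage 2 — burden on lender; standard: a production showing (weight is at least 15).
    (d): 38 − 23 = 15 ≥ 15 [met]
  The lender carries Stage 2; the borrower now bears the burden.
Stage 3 — burden on borrower; standard: a production showing (weight is at least 15).
    (e): 70 − 53 = 17 ≥ 15 [met]
    (f): 96 − 81 = 15 ≥ 15 [met]
  Stage 3 is satisfied; the onus moves to the lender.
Stage 4 — burden on lender; standard: a more-likely-than-not showing (weight is at least 52).
    (g): 72 − 18 = 54 ≥ 52 [met]
    (h): 87 − 32 = 55 ≥ 52 [met]
  Stage 4 carried; the burden shifts to the borrower.
Stage 5 — burden on borrower; standard: a substantially-more-likely showing (weight is at least 72).
    (i): 95 − 23 = 72 ≥ 72 [met]
  Stage 5 carried; the final stage is satisfied.
With every stage satisfied, the borrower prevails.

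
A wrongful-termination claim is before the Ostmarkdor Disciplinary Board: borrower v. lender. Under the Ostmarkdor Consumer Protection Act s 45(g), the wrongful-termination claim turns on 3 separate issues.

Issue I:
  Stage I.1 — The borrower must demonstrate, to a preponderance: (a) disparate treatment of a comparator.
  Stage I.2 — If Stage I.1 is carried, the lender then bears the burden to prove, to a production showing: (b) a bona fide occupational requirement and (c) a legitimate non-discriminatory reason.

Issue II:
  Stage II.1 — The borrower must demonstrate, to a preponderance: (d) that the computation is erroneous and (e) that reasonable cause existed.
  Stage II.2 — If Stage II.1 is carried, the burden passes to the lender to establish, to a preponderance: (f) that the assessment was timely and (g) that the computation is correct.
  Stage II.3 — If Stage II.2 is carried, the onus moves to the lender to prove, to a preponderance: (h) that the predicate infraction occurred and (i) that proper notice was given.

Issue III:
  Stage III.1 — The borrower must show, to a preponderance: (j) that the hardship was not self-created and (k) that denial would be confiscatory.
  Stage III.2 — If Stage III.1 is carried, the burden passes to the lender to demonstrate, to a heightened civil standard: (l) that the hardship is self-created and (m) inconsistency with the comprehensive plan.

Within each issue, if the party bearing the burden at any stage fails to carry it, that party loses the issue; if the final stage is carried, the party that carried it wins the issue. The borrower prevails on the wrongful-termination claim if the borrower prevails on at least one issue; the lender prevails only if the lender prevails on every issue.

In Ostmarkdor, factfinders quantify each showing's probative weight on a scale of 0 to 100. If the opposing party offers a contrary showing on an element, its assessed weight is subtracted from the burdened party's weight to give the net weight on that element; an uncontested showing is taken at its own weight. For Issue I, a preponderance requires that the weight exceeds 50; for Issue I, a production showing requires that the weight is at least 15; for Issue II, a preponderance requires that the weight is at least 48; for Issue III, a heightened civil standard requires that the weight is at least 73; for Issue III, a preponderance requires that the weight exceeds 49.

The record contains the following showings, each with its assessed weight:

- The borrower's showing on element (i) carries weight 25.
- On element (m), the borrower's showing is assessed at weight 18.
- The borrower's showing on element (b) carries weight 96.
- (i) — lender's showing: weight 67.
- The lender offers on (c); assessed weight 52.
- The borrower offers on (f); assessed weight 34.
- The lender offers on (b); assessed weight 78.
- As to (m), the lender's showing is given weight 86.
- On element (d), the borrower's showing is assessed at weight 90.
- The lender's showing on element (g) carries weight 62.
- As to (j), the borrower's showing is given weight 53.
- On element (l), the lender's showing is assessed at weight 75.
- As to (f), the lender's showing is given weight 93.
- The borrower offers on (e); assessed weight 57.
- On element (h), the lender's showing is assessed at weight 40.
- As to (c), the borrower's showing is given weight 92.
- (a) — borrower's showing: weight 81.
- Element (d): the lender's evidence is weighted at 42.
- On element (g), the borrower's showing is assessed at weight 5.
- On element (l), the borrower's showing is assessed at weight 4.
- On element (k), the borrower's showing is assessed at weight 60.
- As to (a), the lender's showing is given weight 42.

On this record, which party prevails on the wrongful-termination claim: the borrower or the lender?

— Issue I —
At Stage I.1 the borrower must meet a preponderance (weight exceeds 50): on (a) the weight is 81 less the opposing 42 gives net 39, which does not exceed 50, so (a) does not meet the standard.
  The borrower does not carry Stage I.1.
The analysis ends at Stage I.1; the lender prevails on this issue.
— Issue II —
Stage II.1 — burden on borrower; standard: a preponderance (weight is at least 48).
    (d): 90 − 42 = 48 ≥ 48 [met]
    (e): 57 ≥ 48 [met]
  The borrower carries Stage II.1; the lender now bears the burden.
Stage II.2 — burden on lender; standard: a preponderance (weight is at least 48).
    (f): 93 − 34 = 59 ≥ 48 [met]
    (g): 62 − 5 = 57 ≥ 48 [met]
  Stage II.2 is satisfied; the lender continues to bear the burden.
Stage II.3 — burden on lender; standard: a preponderance (weight is at least 48).
    (h): 40 < 48 [not met]
    (i): 67 − 25 = 42 < 48 [not met]
  Not every element is met, so the lender fails to carry Stage II.3.
The analysis ends at Stage II.3; the borrower prevails on this issue.
— Issue III —
Stage III.1 — burden on borrower; standard: a preponderance (weight exceeds 49).
    (j): 53 > 49 [met]
    (k): 60 > 49 [met]
  All elements met. The burden passes to the lender.
Stage III.2 — burden on lender; standard: a heightened civil standard (weight is at least 73).
    (l): 75 − 4 = 71 < 73 [not met]
    (m): 86 − 18 = 68 < 73 [not met]
  Not every element is met, so the lender fails to carry Stage III.2.
So the borrower prevails on this issue.
Per-issue: Issue I → lender; Issue II → borrower; Issue III → borrower. The borrower must prevail on at least one issue; overall, the borrower prevails.

borrower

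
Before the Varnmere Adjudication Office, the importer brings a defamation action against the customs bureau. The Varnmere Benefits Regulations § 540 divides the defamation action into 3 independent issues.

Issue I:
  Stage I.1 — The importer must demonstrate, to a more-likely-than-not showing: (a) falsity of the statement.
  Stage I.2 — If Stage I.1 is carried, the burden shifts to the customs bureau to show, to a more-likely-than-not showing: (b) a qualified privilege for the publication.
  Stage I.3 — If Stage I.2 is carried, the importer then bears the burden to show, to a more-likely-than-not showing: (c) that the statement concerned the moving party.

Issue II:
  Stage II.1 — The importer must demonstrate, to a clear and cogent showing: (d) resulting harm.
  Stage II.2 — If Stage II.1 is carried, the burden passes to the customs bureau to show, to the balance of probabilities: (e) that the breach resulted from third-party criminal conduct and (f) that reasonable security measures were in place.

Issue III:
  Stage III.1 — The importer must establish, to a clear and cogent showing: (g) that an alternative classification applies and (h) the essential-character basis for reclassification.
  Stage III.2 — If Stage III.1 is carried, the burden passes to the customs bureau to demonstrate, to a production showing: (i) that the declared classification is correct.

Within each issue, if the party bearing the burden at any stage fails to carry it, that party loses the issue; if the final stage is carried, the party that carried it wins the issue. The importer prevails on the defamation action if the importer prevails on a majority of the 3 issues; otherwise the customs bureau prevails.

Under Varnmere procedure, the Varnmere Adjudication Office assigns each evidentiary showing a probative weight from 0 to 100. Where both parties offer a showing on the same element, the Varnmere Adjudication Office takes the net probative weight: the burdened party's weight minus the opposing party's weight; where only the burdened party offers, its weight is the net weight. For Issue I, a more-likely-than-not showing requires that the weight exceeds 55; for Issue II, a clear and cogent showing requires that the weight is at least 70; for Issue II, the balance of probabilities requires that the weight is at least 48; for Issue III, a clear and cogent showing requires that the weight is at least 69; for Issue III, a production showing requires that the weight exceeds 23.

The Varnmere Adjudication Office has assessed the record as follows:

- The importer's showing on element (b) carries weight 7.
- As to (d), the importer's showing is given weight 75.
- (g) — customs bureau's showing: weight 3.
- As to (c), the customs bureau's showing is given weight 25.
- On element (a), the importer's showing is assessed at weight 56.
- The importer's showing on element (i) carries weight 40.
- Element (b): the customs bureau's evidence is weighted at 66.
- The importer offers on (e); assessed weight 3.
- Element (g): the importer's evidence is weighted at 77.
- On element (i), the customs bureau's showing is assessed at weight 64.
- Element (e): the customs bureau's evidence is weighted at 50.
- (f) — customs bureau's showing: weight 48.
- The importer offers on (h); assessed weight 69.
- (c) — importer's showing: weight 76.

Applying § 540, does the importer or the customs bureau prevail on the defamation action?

customs bureau

— Issue I —
Stage I.1 (importer, a more-likely-than-not showing, weight exceeds 55): (a) 56 > 55 — meets.
  All elements met. The burden passes to the customs bureau.
Stage I.2 (customs bureau, a more-likely-than-not showing, weight exceeds 55): (b) net 66−7=59 > 55 — meets.
  All elements met. The burden passes to the importer.
Stage I.3 (importer, a more-likely-than-not showing, weight exceeds 55): (c) net 76−25=51 ≤ 55 — fails.
  The importer does not carry Stage I.3.
So the customs bureau prevails on this issue.
— Issue II —
At Stage II.1 the importer must meet a clear and cogent showing (weight is at least 70): on (d) the weight is 75, ≥ 70, so (d) meets the standard.
  All elements met. The burden passes to the customs bureau.
At Stage II.2 the customs bureau must meet the balance of probabilities (weight is at least 48): on (e) the weight is 50 less the opposing 3 gives net 47, which does not reach 48, so (e) does not meet the standard; on (f) the weight is 48, ≥ 48, so (f) meets the standard.
  Not every element is met, so the customs bureau fails to carry Stage II.2.
So the importer prevails on this issue.
— Issue III —
At Stage III.1 the importer must meet a clear and cogent showing (weight is at least 69): on (g) the weight is 77 less the opposing 3 gives net 74, which does reach 69, so (g) meets the standard; on (h) the weight is 69, ≥ 69, so (h) meets the standard.
  The importer carries Stage III.1; the customs bureau now bears the burden.
At Stage III.2 the customs bureau must meet a production showing (weight exceeds 23): on (i) the weight is 64 less the opposing 40 gives net 24, which does exceed 23, so (i) meets the standard.
  All elements met at the final stage.
All stages carried — the customs bureau prevails on this issue.
Per-issue: Issue I → customs bureau; Issue II → importer; Issue III → customs bureau. The importer must prevail on a majority of issues; overall, the customs bureau prevails.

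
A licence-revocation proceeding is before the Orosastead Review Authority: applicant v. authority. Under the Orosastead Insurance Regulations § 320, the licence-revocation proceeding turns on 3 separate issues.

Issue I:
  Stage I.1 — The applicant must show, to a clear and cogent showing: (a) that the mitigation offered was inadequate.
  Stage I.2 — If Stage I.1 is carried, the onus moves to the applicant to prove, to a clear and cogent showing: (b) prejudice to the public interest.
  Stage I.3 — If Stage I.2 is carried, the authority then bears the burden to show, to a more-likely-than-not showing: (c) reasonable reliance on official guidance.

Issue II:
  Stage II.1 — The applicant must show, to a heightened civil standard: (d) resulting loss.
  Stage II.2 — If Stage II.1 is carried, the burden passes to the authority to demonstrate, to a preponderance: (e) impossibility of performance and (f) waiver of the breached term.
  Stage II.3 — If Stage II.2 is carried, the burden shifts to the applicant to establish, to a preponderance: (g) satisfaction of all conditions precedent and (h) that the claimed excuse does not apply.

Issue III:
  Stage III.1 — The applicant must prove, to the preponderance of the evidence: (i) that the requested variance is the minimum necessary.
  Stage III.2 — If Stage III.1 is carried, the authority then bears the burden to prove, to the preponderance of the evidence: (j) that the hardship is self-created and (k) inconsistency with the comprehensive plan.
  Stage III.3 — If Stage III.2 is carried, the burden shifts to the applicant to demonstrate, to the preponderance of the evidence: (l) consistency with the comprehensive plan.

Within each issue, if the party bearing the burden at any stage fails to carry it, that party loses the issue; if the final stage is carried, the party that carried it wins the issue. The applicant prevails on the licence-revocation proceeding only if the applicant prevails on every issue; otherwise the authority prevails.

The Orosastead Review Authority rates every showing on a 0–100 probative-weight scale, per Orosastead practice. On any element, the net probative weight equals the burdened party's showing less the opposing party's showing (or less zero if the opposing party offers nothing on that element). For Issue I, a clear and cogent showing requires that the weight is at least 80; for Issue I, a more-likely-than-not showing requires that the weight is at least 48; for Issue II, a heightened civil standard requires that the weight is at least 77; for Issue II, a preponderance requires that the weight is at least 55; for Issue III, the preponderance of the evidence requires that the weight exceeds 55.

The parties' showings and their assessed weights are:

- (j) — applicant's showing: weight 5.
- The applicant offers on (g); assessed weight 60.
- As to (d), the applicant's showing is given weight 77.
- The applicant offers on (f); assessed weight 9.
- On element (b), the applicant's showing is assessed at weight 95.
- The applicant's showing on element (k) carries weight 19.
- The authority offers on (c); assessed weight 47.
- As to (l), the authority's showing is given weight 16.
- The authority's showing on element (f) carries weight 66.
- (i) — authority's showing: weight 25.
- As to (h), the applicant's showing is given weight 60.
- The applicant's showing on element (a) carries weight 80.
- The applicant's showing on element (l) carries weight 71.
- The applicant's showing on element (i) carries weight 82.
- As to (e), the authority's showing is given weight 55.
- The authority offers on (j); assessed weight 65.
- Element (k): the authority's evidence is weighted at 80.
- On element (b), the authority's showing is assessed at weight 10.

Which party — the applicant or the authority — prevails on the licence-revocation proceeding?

— Issue I —
Stage I.1 — burden on applicant; standard: a clear and cogent showing (weight is at least 80).
    (a): 80 ≥ 80 [met]
  Stage I.1 is satisfied; the applicant continues to bear the burden.
Stage I.2 — burden on applicant; standard: a clear and cogent showing (weight is at least 80).
    (b): 95 − 10 = 85 ≥ 80 [met]
  All elements met. The burden passes to the authority.
Stage I.3 — burden on authority; standard: a more-likely-than-not showing (weight is at least 48).
    (c): 47 < 48 [not met]
  Stage I.3 not carried; the authority fails its burden.
So the applicant prevails on this issue.
— Issue II —
Stage II.1 (applicant, a heightened civil standard, weight is at least 77): (d) 77 ≥ 77 — meets.
  Stage II.1 is satisfied; the onus moves to the authority.
Stage II.2 (authority, a preponderance, weight is at least 55): (e) 55 ≥ 55 — meets; (f) net 66−9=57 ≥ 55 — meets.
  All elements met. The burden passes to the applicant.
Stage II.3 (applicant, a preponderance, weight is at least 55): (g) 60 ≥ 55 — meets; (h) 60 ≥ 55 — meets.
  Stage II.3 carried; the final stage is satisfied.
With every stage satisfied, the applicant prevails on this issue.
— Issue III —
Stage III.1 (applicant, the preponderance of the evidence, weight exceeds 55): (i) net 82−25=57 > 55 — meets.
  Stage III.1 carried; the burden shifts to the authority.
Stage III.2 (authority, the preponderance of the evidence, weight exceeds 55): (j) net 65−5=60 > 55 — meets; (k) net 80−19=61 > 55 — meets.
  The authority carries Stage III.2; the applicant now bears the burden.
Stage III.3 (applicant, the preponderance of the evidence, weight exceeds 55): (l) net 71−16=55 ≤ 55 — fails.
  Not every element is met, so the applicant fails to carry Stage III.3.
So the authority prevails on this issue.
Per-issue: Issue I → applicant; Issue II → applicant; Issue III → authority. The applicant must prevail on every issue; overall, the authority prevails.

authority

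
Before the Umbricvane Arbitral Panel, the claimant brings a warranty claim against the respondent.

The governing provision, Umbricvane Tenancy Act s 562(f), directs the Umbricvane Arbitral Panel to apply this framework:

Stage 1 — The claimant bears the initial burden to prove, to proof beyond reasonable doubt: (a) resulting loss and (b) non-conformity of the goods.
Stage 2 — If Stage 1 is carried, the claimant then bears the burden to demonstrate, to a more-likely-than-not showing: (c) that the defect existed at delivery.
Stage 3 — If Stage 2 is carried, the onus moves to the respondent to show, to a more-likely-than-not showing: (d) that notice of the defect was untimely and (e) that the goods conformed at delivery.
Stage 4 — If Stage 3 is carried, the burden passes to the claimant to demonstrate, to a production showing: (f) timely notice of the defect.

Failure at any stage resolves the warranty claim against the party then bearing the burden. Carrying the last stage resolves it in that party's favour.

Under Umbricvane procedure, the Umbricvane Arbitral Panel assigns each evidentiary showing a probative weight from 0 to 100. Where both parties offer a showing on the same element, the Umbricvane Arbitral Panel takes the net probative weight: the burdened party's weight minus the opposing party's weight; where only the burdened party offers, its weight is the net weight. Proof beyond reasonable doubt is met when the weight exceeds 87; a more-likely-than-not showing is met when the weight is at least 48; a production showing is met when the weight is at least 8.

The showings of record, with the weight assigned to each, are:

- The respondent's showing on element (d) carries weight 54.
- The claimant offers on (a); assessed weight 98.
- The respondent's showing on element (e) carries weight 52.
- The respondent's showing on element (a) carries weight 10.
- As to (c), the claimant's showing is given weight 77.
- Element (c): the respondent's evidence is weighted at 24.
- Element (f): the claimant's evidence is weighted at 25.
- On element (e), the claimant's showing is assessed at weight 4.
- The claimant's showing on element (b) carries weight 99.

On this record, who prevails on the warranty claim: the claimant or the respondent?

claimant

At Stage 1 the claimant must meet proof beyond reasonable doubt (weight exceeds 87): on (a) the weight is 98 less the opposing 10 gives net 88, > 87, so (a) meets the standard; on (b) the weight is 99, which does exceed 87, so (b) meets the standard.
  All elements met. The claimant retains the burden for Stage 2.
At Stage 2 the claimant must meet a more-likely-than-not showing (weight is at least 48): on (c) the weight is 77 less the opposing 24 gives net 53, ≥ 48, so (c) meets the standard.
  All elements met. The burden passes to the respondent.
At Stage 3 the respondent must meet a more-likely-than-not showing (weight is at least 48): on (d) the weight is 54, which does reach 48, so (d) meets the standard; on (e) the weight is 52 less the opposing 4 gives net 48, which does reach 48, so (e) meets the standard.
  The respondent carries Stage 3; the claimant now bears the burden.
At Stage 4 the claimant must meet a production showing (weight is at least 8): on (f) the weight is 25, ≥ 8, so (f) meets the standard.
  The claimant carries the last stage.
All stages carried — the claimant prevails.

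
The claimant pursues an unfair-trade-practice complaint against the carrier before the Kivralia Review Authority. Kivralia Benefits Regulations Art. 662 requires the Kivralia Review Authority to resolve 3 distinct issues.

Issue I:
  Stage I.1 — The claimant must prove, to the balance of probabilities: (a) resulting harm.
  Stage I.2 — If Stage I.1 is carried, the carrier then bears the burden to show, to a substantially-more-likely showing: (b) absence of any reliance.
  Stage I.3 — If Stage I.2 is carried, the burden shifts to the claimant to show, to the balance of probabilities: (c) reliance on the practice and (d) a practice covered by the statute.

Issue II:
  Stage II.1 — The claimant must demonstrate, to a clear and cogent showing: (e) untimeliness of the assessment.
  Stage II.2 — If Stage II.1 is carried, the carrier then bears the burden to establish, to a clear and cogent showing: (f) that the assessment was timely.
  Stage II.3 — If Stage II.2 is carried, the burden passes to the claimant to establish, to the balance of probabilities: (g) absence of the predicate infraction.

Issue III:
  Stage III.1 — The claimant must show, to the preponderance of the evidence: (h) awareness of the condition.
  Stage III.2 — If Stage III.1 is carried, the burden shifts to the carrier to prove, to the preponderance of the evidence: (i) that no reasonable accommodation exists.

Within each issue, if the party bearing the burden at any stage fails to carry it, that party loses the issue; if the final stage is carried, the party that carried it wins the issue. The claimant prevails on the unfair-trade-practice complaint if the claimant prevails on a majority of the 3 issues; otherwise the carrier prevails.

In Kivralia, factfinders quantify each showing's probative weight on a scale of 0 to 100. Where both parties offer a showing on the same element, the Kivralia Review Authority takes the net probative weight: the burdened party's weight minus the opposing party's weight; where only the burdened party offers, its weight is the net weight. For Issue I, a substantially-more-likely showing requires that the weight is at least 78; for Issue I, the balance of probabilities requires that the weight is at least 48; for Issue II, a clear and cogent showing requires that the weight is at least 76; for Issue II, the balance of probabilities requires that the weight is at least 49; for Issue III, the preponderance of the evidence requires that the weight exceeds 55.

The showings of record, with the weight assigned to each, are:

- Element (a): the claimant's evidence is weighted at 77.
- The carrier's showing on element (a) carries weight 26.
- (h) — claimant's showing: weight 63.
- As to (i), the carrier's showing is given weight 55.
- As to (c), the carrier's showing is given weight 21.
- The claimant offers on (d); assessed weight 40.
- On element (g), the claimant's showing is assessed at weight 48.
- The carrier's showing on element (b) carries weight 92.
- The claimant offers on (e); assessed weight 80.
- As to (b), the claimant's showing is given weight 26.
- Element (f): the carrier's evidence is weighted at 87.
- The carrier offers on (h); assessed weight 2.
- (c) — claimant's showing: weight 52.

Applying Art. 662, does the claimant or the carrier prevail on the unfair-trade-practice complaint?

claimant

— Issue I —
Stage I.1 (claimant, the balance of probabilities, weight is at least 48): (a) net 77−26=51 ≥ 48 — meets.
  Stage I.1 carried; the burden shifts to the carrier.
Stage I.2 (carrier, a substantially-more-likely showing, weight is at least 78): (b) net 92−26=66 < 78 — fails.
  Not every element is met, so the carrier fails to carry Stage I.2.
So the claimant prevails on this issue.
— Issue II —
Stage II.1 — burden on claimant; standard: a clear and cogent showing (weight is at least 76).
    (e): 80 ≥ 76 [met]
  The claimant carries Stage II.1; the carrier now bears the burden.
Stage II.2 — burden on carrier; standard: a clear and cogent showing (weight is at least 76).
    (f): 87 ≥ 76 [met]
  Stage II.2 carried; the burden shifts to the claimant.
Stage II.3 — burden on claimant; standard: the balance of probabilities (weight is at least 49).
    (g): 48 < 49 [not met]
  The claimant does not carry Stage II.3.
The analysis ends at Stage II.3; the carrier prevails on this issue.
— Issue III —
Stage III.1 — burden on claimant; standard: the preponderance of the evidence (weight exceeds 55).
    (h): 63 − 2 = 61 > 55 [met]
  The claimant carries Stage III.1; the carrier now bears the burden.
Stage III.2 — burden on carrier; standard: the preponderance of the evidence (weight exceeds 55).
    (i): 55 ≤ 55 [not met]
  Not every element is met, so the carrier fails to carry Stage III.2.
So the claimant prevails on this issue.
Per-issue: Issue I → claimant; Issue II → carrier; Issue III → claimant. The claimant must prevail on a majority of issues; overall, the claimant prevails.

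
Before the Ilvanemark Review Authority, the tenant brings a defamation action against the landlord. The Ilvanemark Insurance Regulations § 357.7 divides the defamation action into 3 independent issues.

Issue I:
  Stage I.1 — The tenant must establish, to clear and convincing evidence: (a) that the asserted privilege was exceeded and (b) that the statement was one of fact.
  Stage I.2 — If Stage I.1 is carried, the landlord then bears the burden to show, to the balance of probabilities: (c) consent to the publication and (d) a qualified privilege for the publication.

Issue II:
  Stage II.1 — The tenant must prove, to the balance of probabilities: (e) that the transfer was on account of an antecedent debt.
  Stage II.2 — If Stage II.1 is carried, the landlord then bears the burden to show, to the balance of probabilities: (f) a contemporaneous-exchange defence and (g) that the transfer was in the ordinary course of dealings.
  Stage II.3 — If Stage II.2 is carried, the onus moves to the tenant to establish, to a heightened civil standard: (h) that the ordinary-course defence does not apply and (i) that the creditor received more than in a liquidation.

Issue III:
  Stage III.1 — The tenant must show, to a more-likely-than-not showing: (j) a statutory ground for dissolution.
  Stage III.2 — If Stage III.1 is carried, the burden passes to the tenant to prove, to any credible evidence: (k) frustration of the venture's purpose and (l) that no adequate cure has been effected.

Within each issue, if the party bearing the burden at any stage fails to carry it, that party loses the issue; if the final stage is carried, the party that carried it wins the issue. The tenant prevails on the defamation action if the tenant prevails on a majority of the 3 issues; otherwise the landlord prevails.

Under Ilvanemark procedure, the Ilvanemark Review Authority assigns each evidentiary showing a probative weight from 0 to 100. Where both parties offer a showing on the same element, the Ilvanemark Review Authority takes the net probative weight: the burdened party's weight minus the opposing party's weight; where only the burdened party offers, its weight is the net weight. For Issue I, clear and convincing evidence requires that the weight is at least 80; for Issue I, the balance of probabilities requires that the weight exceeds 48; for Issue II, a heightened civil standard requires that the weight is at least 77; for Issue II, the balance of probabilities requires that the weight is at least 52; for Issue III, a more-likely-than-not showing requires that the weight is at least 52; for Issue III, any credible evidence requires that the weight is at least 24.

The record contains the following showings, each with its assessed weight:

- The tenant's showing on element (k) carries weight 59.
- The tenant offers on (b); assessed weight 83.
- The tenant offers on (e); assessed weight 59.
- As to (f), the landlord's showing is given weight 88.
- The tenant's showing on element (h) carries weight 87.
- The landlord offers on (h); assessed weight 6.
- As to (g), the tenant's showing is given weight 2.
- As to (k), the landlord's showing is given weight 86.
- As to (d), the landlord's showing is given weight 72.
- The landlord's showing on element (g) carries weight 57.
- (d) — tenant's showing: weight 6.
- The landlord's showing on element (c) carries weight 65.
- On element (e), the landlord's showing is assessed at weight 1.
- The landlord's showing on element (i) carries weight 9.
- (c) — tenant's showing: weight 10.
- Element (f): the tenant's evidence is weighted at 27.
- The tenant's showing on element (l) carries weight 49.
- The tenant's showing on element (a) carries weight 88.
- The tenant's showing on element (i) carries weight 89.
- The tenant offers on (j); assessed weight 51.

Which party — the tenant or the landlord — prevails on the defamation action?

— Issue I —
Stage I.1 (tenant, clear and convincing evidence, weight is at least 80): (a) 88 ≥ 80 — meets; (b) 83 ≥ 80 — meets.
  The tenant carries Stage I.1; the landlord now bears the burden.
Stage I.2 (landlord, the balance of probabilities, weight exceeds 48): (c) net 65−10=55 > 48 — meets; (d) net 72−6=66 > 48 — meets.
  The landlord carries the last stage.
With every stage satisfied, the landlord prevails on this issue.
— Issue II —
At Stage II.1 the tenant must meet the balance of probabilities (weight is at least 52): on (e) the weight is 59 less the opposing 1 gives net 58, which does reach 52, so (e) meets the standard.
  The tenant carries Stage II.1; the landlord now bears the burden.
At Stage II.2 the landlord must meet the balance of probabilities (weight is at least 52): on (f) the weight is 88 less the opposing 27 gives net 61, ≥ 52, so (f) meets the standard; on (g) the weight is 57 less the opposing 2 gives net 55, ≥ 52, so (g) meets the standard.
  Stage II.2 is satisfied; the onus moves to the tenant.
At Stage II.3 the tenant must meet a heightened civil standard (weight is at least 77): on (h) the weight is 87 less the opposing 6 gives net 81, ≥ 77, so (h) meets the standard; on (i) the weight is 89 less the opposing 9 gives net 80, ≥ 77, so (i) meets the standard.
  The tenant carries the last stage.
With every stage satisfied, the tenant prevails on this issue.
— Issue III —
Stage III.1 — burden on tenant; standard: a more-likely-than-not showing (weight is at least 52).
    (j): 51 < 52 [not met]
  The tenant does not carry Stage III.1.
The landlord prevails on this issue.
Per-issue: Issue I → landlord; Issue II → tenant; Issue III → landlord. The tenant must prevail on a majority of issues; overall, the landlord prevails.

landlord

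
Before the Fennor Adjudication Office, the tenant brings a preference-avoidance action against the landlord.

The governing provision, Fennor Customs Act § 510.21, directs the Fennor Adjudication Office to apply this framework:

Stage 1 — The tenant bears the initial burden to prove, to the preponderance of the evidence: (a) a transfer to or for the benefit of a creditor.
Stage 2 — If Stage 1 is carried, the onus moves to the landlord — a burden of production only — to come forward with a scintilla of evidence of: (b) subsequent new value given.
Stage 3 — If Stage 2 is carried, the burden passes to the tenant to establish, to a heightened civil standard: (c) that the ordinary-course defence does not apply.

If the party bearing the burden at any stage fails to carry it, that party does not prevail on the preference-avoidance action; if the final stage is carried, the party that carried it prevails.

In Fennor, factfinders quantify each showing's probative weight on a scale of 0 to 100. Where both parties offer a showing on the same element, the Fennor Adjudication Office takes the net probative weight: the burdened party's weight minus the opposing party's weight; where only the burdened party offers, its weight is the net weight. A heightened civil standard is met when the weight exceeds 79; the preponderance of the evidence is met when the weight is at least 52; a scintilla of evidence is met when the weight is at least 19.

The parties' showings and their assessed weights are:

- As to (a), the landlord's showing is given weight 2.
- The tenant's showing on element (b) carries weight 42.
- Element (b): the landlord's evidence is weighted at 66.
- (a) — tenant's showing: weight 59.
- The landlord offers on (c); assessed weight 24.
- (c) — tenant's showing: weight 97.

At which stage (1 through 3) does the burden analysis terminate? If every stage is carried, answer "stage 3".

Stage 1 — burden on tenant; standard: the preponderance of the evidence (weight is at least 52).
    (a): 59 − 2 = 57 ≥ 52 [met]
  Stage 1 is satisfied; the onus moves to the landlord.
Stage 2 — burden on landlord; standard: a scintilla of evidence (weight is at least 19).
    (b): 66 − 42 = 24 ≥ 19 [met]
  The landlord carries Stage 2; the tenant now bears the burden.
Stage 3 — burden on tenant; standard: a heightened civil standard (weight exceeds 79).
    (c): 97 − 24 = 73 ≤ 79 [not met]
  Not every element is met, so the tenant fails to carry Stage 3.
The landlord prevails.

stage 3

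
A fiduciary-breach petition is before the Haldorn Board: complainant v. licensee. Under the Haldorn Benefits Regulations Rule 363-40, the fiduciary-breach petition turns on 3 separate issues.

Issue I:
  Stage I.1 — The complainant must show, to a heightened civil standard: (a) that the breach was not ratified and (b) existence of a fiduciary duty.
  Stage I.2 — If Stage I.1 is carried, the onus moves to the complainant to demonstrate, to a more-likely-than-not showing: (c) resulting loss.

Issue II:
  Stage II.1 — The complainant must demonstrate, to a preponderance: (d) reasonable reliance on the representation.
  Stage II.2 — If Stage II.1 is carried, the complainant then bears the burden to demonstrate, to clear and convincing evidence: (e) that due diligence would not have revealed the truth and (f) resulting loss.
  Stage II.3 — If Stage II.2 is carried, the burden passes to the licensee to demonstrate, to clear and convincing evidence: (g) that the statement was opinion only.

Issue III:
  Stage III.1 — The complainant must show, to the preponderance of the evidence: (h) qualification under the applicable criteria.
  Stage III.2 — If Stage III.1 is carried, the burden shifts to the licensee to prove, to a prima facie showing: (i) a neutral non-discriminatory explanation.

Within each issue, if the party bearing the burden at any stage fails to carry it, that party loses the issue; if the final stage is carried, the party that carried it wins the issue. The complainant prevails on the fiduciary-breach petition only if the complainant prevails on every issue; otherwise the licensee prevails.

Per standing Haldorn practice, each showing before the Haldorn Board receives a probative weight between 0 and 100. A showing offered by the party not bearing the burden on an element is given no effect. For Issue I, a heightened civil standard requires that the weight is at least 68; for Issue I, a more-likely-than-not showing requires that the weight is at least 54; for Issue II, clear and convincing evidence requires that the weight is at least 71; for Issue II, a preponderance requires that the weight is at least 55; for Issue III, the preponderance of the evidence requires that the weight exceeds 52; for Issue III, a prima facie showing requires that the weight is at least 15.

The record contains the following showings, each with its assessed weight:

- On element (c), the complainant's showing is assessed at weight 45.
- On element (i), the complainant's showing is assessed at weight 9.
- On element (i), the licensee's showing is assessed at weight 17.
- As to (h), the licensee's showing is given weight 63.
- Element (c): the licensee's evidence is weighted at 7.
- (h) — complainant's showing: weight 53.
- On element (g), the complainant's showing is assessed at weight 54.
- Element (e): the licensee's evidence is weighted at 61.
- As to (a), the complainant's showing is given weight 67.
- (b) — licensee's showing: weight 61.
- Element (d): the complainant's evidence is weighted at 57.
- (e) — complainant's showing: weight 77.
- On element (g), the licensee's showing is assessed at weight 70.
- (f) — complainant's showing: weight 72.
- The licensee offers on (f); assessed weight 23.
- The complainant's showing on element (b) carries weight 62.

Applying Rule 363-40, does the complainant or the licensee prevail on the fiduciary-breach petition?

licensee

— Issue I —
At Stage I.1 the complainant must meet a heightened civil standard (weight is at least 68): on (a) the weight is 67, < 68, so (a) does not meet the standard; on (b) the weight is 62 (the licensee's 61 is given no effect), which does not reach 68, so (b) does not meet the standard.
  Not every element is met, so the complainant fails to carry Stage I.1.
The analysis ends at Stage I.1; the licensee prevails on this issue.
— Issue II —
At Stage II.1 the complainant must meet a preponderance (weight is at least 55): on (d) the weight is 57, ≥ 55, so (d) meets the standard.
  Stage II.1 is satisfied; the complainant continues to bear the burden.
At Stage II.2 the complainant must meet clear and convincing evidence (weight is at least 71): on (e) the weight is 77 (the licensee's 61 is given no effect), which does reach 71, so (e) meets the standard; on (f) the weight is 72 (the licensee's 23 is given no effect), ≥ 71, so (f) meets the standard.
  All elements met. The burden passes to the licensee.
At Stage II.3 the licensee must meet clear and convincing evidence (weight is at least 71): on (g) the weight is 70 (the complainant's 54 is given no effect), < 71, so (g) does not meet the standard.
  The licensee does not carry Stage II.3.
So the complainant prevails on this issue.
— Issue III —
Stage III.1 (complainant, the preponderance of the evidence, weight exceeds 52): (h) 53 (licensee's 63 disregarded) > 52 — meets.
  Stage III.1 carried; the burden shifts to the licensee.
Stage III.2 (licensee, a prima facie showing, weight is at least 15): (i) 17 (complainant's 9 disregarded) ≥ 15 — meets.
  Stage III.2 carried; the final stage is satisfied.
Every stage carried; the licensee prevails on this issue.
Per-issue: Issue I → licensee; Issue II → complainant; Issue III → licensee. The complainant must prevail on every issue; overall, the licensee prevails.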